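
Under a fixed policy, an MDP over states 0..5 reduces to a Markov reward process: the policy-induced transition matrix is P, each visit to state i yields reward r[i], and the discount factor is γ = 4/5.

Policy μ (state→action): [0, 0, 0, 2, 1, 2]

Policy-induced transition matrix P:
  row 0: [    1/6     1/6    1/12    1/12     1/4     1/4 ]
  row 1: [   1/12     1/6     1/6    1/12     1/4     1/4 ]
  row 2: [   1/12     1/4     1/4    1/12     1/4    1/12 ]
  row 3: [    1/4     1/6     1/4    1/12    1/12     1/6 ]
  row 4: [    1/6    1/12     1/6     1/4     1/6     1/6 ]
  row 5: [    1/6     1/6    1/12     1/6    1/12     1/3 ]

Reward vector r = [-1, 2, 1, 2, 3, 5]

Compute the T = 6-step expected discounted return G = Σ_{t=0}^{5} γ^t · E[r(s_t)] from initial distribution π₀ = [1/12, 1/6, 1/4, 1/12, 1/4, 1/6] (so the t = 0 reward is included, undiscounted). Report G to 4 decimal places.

t=0: π = [0.0833, 0.1667, 0.2500, 0.0833, 0.2500, 0.1667], E[r] = 2.2500, γ^t·E[r] = 2.250000, running G = 2.250000
t=1: π = [0.1389, 0.1667, 0.1736, 0.1389, 0.1875, 0.1944], E[r] = 2.1806, γ^t·E[r] = 1.744444, running G = 3.994444
t=2: π = [0.1499, 0.1655, 0.1649, 0.1308, 0.1788, 0.2101], E[r] = 2.1944, γ^t·E[r] = 1.404444, running G = 5.398889
t=3: π = [0.1500, 0.1655, 0.1613, 0.1306, 0.1783, 0.2142], E[r] = 2.2095, γ^t·E[r] = 1.131284, running G = 6.530173
t=4: π = [0.1503, 0.1653, 0.1606, 0.1309, 0.1777, 0.2152], E[r] = 2.2117, γ^t·E[r] = 0.905926, running G = 7.436099
t=5: π = [0.1504, 0.1652, 0.1605, 0.1309, 0.1775, 0.2154], E[r] = 2.2121, γ^t·E[r] = 0.724861, running G = 8.160959

G = 8.1610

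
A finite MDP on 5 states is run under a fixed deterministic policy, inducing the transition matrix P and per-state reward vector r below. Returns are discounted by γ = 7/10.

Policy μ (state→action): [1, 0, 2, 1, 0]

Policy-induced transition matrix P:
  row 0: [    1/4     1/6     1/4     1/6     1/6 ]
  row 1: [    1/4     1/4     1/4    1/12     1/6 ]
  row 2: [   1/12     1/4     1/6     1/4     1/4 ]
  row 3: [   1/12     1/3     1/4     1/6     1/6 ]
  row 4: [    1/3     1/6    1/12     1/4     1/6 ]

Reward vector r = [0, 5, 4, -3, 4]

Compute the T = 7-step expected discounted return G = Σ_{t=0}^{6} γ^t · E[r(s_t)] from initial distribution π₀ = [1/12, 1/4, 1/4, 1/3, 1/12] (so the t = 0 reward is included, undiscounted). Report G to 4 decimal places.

t=0: π = [0.0833, 0.2500, 0.2500, 0.3333, 0.0833], E[r] = 1.5833, γ^t·E[r] = 1.583333, running G = 1.583333
t=1: π = [0.1597, 0.2639, 0.2153, 0.1736, 0.1875], E[r] = 2.4097, γ^t·E[r] = 1.686806, running G = 3.270139
t=2: π = [0.2008, 0.2355, 0.2008, 0.1782, 0.1846], E[r] = 2.1846, γ^t·E[r] = 1.070457, running G = 4.340596
t=3: π = [0.2022, 0.2327, 0.2025, 0.1792, 0.1834], E[r] = 2.1698, γ^t·E[r] = 0.744242, running G = 5.084838
t=4: π = [0.2017, 0.2328, 0.2026, 0.1794, 0.1835], E[r] = 2.1701, γ^t·E[r] = 0.521038, running G = 5.605876
t=5: π = [0.2016, 0.2329, 0.2025, 0.1794, 0.1835], E[r] = 2.1702, γ^t·E[r] = 0.364752, running G = 5.970627
t=6: π = [0.2016, 0.2329, 0.2025, 0.1794, 0.1835], E[r] = 2.1703, γ^t·E[r] = 0.255330, running G = 6.225958

G = 6.2260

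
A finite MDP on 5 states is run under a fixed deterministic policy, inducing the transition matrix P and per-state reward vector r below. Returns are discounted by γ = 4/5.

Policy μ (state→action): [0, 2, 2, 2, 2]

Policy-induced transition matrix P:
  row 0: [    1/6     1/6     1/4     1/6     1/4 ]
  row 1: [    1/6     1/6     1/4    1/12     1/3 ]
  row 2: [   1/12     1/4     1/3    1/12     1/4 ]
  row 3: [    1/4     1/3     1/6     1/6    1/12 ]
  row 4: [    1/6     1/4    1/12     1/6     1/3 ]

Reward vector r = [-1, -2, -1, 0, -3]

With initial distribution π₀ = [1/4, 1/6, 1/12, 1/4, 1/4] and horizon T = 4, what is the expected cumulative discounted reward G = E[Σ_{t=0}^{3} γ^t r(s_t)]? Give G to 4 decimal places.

t=0: π = [0.2500, 0.1667, 0.0833, 0.2500, 0.2500], E[r] = -1.4167, γ^t·E[r] = -1.416667, running G = -1.416667
t=1: π = [0.1806, 0.2361, 0.1944, 0.1458, 0.2431], E[r] = -1.5764, γ^t·E[r] = -1.261111, running G = -2.677778
t=2: π = [0.1626, 0.2274, 0.2135, 0.1308, 0.2656], E[r] = -1.6279, γ^t·E[r] = -1.041852, running G = -3.719630
t=3: π = [0.1598, 0.2284, 0.2126, 0.1299, 0.2693], E[r] = -1.6371, γ^t·E[r] = -0.838173, running G = -4.557802

G = -4.5578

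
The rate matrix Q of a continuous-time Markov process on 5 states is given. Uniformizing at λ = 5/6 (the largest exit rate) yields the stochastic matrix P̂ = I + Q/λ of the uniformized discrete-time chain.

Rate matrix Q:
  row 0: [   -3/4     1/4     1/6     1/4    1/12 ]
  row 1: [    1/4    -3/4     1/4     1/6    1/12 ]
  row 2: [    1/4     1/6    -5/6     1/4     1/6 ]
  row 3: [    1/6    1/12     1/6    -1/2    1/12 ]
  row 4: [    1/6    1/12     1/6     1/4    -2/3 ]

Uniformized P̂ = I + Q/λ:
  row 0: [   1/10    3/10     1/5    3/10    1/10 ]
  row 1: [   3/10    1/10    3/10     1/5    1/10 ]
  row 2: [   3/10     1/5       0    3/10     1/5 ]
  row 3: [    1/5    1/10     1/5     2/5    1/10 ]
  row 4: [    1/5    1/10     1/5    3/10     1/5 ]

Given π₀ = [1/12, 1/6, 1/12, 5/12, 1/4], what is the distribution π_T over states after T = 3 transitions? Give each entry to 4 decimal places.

π = [0.2125, 0.1594, 0.1818, 0.3157, 0.1306]

t=0: π = [0.0833, 0.1667, 0.0833, 0.4167, 0.2500]
t=1: π = [0.2167, 0.1250, 0.2000, 0.3250, 0.1333]
t=2: π = [0.2108, 0.1633, 0.1725, 0.3200, 0.1333]
t=3: π = [0.2125, 0.1594, 0.1818, 0.3157, 0.1306]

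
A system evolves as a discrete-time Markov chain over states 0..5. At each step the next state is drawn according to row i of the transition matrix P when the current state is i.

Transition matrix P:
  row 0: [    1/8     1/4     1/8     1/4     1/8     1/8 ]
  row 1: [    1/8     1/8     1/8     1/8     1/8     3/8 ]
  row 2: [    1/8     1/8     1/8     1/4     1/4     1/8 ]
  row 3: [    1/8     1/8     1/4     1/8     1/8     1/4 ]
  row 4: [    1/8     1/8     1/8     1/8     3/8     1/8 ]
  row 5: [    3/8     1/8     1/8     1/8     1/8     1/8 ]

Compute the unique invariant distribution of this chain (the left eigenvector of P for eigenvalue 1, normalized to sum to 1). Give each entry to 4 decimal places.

Balance equations π_j = Σ_i π_i·P[i][j]:
  π_0 = 1/8·π_0 + 1/8·π_1 + 1/8·π_2 + 1/8·π_3 + 1/8·π_4 + 3/8·π_5
  π_1 = 1/4·π_0 + 1/8·π_1 + 1/8·π_2 + 1/8·π_3 + 1/8·π_4 + 1/8·π_5
  π_2 = 1/8·π_0 + 1/8·π_1 + 1/8·π_2 + 1/4·π_3 + 1/8·π_4 + 1/8·π_5
  π_3 = 1/4·π_0 + 1/8·π_1 + 1/4·π_2 + 1/8·π_3 + 1/8·π_4 + 1/8·π_5
  π_4 = 1/8·π_0 + 1/8·π_1 + 1/4·π_2 + 1/8·π_3 + 3/8·π_4 + 1/8·π_5
  normalize: π_0 + π_1 + π_2 + π_3 + π_4 + π_5 = 1
Solving the linear system gives exactly π = [1359/7969, 1166/7969, 1160/7969, 1311/7969, 3043/15938, 2903/15938].

π = [0.1705, 0.1463, 0.1456, 0.1645, 0.1909, 0.1821]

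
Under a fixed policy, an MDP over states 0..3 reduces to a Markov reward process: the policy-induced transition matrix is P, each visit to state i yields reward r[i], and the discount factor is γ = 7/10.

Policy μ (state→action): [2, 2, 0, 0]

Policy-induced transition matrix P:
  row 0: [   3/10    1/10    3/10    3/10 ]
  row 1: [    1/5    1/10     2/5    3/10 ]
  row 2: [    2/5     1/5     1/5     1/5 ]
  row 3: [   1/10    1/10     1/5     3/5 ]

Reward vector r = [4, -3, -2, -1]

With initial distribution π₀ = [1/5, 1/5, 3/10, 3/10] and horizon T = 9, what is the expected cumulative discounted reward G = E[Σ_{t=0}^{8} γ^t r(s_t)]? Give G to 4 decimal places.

G = -1.3627

t=0: π = [0.2000, 0.2000, 0.3000, 0.3000], E[r] = -0.7000, γ^t·E[r] = -0.700000, running G = -0.700000
t=1: π = [0.2500, 0.1300, 0.2600, 0.3600], E[r] = -0.2700, γ^t·E[r] = -0.189000, running G = -0.889000
t=2: π = [0.2410, 0.1260, 0.2510, 0.3820], E[r] = -0.2980, γ^t·E[r] = -0.146020, running G = -1.035020
t=3: π = [0.2361, 0.1251, 0.2493, 0.3895], E[r] = -0.3190, γ^t·E[r] = -0.109417, running G = -1.144437
t=4: π = [0.2345, 0.1249, 0.2486, 0.3919], E[r] = -0.3259, γ^t·E[r] = -0.078246, running G = -1.222683
t=5: π = [0.2340, 0.1249, 0.2484, 0.3927], E[r] = -0.3282, γ^t·E[r] = -0.055166, running G = -1.277849
t=6: π = [0.2338, 0.1248, 0.2484, 0.3930], E[r] = -0.3290, γ^t·E[r] = -0.038705, running G = -1.316554
t=7: π = [0.2338, 0.1248, 0.2484, 0.3931], E[r] = -0.3292, γ^t·E[r] = -0.027114, running G = -1.343668
t=8: π = [0.2337, 0.1248, 0.2483, 0.3931], E[r] = -0.3293, γ^t·E[r] = -0.018984, running G = -1.362652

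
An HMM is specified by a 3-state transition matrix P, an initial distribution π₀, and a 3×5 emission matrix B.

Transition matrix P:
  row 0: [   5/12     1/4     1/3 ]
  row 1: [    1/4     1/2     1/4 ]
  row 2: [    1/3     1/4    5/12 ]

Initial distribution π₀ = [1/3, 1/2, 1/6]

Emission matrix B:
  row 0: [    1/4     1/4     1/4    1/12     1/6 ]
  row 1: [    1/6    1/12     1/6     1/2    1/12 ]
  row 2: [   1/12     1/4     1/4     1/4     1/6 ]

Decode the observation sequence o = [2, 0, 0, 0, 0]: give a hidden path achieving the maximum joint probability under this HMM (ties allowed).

t=0: δ = [8.333e-02, 8.333e-02, 4.167e-02]  (obs o_0=2)
t=1: δ = [8.681e-03, 6.944e-03, 2.315e-03]  ψ = [0, 1, 0]  (obs o_1=0)
t=2: δ = [9.042e-04, 5.787e-04, 2.411e-04]  ψ = [0, 1, 0]  (obs o_2=0)
t=3: δ = [9.419e-05, 4.823e-05, 2.512e-05]  ψ = [0, 1, 0]  (obs o_3=0)
t=4: δ = [9.811e-06, 4.019e-06, 2.616e-06]  ψ = [0, 1, 0]  (obs o_4=0)
backtrack: best end state = 0; path = [0, 0, 0, 0, 0]

path = [0, 0, 0, 0, 0]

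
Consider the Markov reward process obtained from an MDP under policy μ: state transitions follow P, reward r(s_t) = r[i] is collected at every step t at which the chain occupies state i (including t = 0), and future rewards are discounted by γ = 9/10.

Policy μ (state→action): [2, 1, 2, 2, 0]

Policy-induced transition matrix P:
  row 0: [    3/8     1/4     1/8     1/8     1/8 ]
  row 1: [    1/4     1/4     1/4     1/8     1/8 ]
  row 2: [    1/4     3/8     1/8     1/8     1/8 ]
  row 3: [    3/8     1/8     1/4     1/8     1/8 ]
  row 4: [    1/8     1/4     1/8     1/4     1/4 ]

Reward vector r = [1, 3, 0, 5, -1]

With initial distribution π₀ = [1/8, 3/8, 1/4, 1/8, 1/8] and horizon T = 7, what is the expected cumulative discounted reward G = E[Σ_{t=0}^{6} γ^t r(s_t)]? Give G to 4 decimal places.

t=0: π = [0.1250, 0.3750, 0.2500, 0.1250, 0.1250], E[r] = 1.7500, γ^t·E[r] = 1.750000, running G = 1.750000
t=1: π = [0.2656, 0.2656, 0.1875, 0.1406, 0.1406], E[r] = 1.6250, γ^t·E[r] = 1.462500, running G = 3.212500
t=2: π = [0.2832, 0.2559, 0.1758, 0.1426, 0.1426], E[r] = 1.6211, γ^t·E[r] = 1.313086, running G = 4.525586
t=3: π = [0.2854, 0.2542, 0.1748, 0.1428, 0.1428], E[r] = 1.6191, γ^t·E[r] = 1.180354, running G = 5.705939
t=4: π = [0.2857, 0.2540, 0.1746, 0.1429, 0.1429], E[r] = 1.6191, γ^t·E[r] = 1.062278, running G = 6.768218
t=5: π = [0.2857, 0.2540, 0.1746, 0.1429, 0.1429], E[r] = 1.6190, γ^t·E[r] = 0.956032, running G = 7.724250
t=6: π = [0.2857, 0.2540, 0.1746, 0.1429, 0.1429], E[r] = 1.6190, γ^t·E[r] = 0.860429, running G = 8.584678

G = 8.5847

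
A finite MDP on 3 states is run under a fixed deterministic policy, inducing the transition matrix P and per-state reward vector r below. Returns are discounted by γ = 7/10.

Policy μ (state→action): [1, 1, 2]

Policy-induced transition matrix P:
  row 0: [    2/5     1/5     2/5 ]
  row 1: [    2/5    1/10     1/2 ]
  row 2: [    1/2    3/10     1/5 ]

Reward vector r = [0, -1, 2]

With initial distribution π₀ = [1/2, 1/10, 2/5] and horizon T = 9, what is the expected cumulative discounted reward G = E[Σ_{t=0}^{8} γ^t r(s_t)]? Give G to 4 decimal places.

t=0: π = [0.5000, 0.1000, 0.4000], E[r] = 0.7000, γ^t·E[r] = 0.700000, running G = 0.700000
t=1: π = [0.4400, 0.2300, 0.3300], E[r] = 0.4300, γ^t·E[r] = 0.301000, running G = 1.001000
t=2: π = [0.4330, 0.2100, 0.3570], E[r] = 0.5040, γ^t·E[r] = 0.246960, running G = 1.247960
t=3: π = [0.4357, 0.2147, 0.3496], E[r] = 0.4845, γ^t·E[r] = 0.166184, running G = 1.414144
t=4: π = [0.4350, 0.2135, 0.3516], E[r] = 0.4896, γ^t·E[r] = 0.117555, running G = 1.531699
t=5: π = [0.4352, 0.2138, 0.3510], E[r] = 0.4883, γ^t·E[r] = 0.082064, running G = 1.613763
t=6: π = [0.4351, 0.2137, 0.3512], E[r] = 0.4886, γ^t·E[r] = 0.057486, running G = 1.671249
t=7: π = [0.4351, 0.2137, 0.3511], E[r] = 0.4885, γ^t·E[r] = 0.040233, running G = 1.711481
t=8: π = [0.4351, 0.2137, 0.3511], E[r] = 0.4886, γ^t·E[r] = 0.028164, running G = 1.739645

G = 1.7396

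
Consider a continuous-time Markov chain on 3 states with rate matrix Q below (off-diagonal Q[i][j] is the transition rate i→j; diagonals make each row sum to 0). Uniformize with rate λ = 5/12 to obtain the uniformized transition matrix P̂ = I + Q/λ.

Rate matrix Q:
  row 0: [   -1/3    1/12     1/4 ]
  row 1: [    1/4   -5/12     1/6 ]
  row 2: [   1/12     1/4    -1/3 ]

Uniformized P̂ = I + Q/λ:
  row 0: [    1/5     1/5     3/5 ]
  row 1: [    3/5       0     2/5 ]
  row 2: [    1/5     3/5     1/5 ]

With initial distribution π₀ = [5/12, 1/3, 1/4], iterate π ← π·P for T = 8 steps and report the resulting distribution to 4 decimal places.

t=0: π = [0.4167, 0.3333, 0.2500]
t=1: π = [0.3333, 0.2333, 0.4333]
t=2: π = [0.2933, 0.3267, 0.3800]
t=3: π = [0.3307, 0.2867, 0.3827]
t=4: π = [0.3147, 0.2957, 0.3896]
t=5: π = [0.3183, 0.2967, 0.3850]
t=6: π = [0.3187, 0.2947, 0.3867]
t=7: π = [0.3179, 0.2957, 0.3864]
t=8: π = [0.3183, 0.2954, 0.3863]

π = [0.3183, 0.2954, 0.3863]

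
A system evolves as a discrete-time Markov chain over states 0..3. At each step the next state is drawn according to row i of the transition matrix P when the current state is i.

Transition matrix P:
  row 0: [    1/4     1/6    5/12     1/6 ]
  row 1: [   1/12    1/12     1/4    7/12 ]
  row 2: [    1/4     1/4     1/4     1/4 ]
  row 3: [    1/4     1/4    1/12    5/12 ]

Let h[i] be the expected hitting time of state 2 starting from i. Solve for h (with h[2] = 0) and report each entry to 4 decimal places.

First-step conditioning: h[2] = 0; for i ≠ 2, h[i] = 1 + Σ_k P[i][k]·h[k].
  h[0] = 1 + 1/4·h[0] + 1/6·h[1] + 1/6·h[3]
  h[1] = 1 + 1/12·h[0] + 1/12·h[1] + 7/12·h[3]
  h[3] = 1 + 1/4·h[0] + 1/4·h[1] + 5/12·h[3]
Solving the 3×3 linear system over states ≠ 2 gives exactly h = [168/47, 225/47, 0, 249/47] (h[2] = 0 is the target).

h = [3.5745, 4.7872, 0.0000, 5.2979]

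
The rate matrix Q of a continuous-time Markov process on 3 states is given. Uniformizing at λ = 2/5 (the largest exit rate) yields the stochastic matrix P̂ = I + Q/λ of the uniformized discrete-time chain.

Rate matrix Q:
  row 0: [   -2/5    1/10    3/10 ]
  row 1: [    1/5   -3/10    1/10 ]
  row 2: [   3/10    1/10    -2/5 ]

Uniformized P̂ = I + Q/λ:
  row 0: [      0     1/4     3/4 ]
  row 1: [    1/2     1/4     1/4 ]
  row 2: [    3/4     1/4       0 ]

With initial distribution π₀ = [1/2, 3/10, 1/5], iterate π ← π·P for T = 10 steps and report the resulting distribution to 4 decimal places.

t=0: π = [0.5000, 0.3000, 0.2000]
t=1: π = [0.3000, 0.2500, 0.4500]
t=2: π = [0.4625, 0.2500, 0.2875]
t=3: π = [0.3406, 0.2500, 0.4094]
t=4: π = [0.4320, 0.2500, 0.3180]
t=5: π = [0.3635, 0.2500, 0.3865]
t=6: π = [0.4149, 0.2500, 0.3351]
t=7: π = [0.3763, 0.2500, 0.3737]
t=8: π = [0.4053, 0.2500, 0.3447]
t=9: π = [0.3836, 0.2500, 0.3664]
t=10: π = [0.3998, 0.2500, 0.3502]

π = [0.3998, 0.2500, 0.3502]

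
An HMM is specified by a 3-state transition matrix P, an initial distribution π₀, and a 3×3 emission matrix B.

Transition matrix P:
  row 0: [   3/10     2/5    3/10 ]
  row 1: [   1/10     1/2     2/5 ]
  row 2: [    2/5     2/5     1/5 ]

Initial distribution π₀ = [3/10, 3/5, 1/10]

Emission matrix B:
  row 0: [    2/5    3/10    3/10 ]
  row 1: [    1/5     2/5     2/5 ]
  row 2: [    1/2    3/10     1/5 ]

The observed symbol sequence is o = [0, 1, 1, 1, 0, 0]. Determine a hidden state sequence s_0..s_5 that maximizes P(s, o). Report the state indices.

t=0: δ = [1.200e-01, 1.200e-01, 5.000e-02]  (obs o_0=0)
t=1: δ = [1.080e-02, 2.400e-02, 1.440e-02]  ψ = [0, 1, 1]  (obs o_1=1)
t=2: δ = [1.728e-03, 4.800e-03, 2.880e-03]  ψ = [2, 1, 1]  (obs o_2=1)
t=3: δ = [3.456e-04, 9.600e-04, 5.760e-04]  ψ = [2, 1, 1]  (obs o_3=1)
t=4: δ = [9.216e-05, 9.600e-05, 1.920e-04]  ψ = [2, 1, 1]  (obs o_4=0)
t=5: δ = [3.072e-05, 1.536e-05, 1.920e-05]  ψ = [2, 2, 1]  (obs o_5=0)
backtrack: best end state = 0; path = [1, 1, 1, 1, 2, 0]

path = [1, 1, 1, 1, 2, 0]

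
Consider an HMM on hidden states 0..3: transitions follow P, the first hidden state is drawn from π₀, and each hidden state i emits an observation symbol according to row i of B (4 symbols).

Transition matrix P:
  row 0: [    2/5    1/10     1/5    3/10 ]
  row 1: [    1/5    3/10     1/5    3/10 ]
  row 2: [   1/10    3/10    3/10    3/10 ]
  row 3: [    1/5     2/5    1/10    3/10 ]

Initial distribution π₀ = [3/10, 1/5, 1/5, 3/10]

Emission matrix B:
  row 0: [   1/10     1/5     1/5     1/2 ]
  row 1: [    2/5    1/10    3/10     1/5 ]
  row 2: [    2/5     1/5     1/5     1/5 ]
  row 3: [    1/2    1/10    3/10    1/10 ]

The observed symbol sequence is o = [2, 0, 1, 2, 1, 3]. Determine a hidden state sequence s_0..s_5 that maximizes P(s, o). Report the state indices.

path = [3, 1, 0, 0, 0, 0]

t=0: δ = [6.000e-02, 6.000e-02, 4.000e-02, 9.000e-02]  (obs o_0=2)
t=1: δ = [2.400e-03, 1.440e-02, 4.800e-03, 1.350e-02]  ψ = [0, 3, 0, 3]  (obs o_1=0)
t=2: δ = [5.760e-04, 5.400e-04, 5.760e-04, 4.320e-04]  ψ = [1, 3, 1, 1]  (obs o_2=1)
t=3: δ = [4.608e-05, 5.184e-05, 3.456e-05, 5.184e-05]  ψ = [0, 2, 2, 0]  (obs o_3=2)
t=4: δ = [3.686e-06, 2.074e-06, 2.074e-06, 1.555e-06]  ψ = [0, 3, 1, 1]  (obs o_4=1)
t=5: δ = [7.373e-07, 1.244e-07, 1.475e-07, 1.106e-07]  ψ = [0, 1, 0, 0]  (obs o_5=3)
backtrack: best end state = 0; path = [3, 1, 0, 0, 0, 0]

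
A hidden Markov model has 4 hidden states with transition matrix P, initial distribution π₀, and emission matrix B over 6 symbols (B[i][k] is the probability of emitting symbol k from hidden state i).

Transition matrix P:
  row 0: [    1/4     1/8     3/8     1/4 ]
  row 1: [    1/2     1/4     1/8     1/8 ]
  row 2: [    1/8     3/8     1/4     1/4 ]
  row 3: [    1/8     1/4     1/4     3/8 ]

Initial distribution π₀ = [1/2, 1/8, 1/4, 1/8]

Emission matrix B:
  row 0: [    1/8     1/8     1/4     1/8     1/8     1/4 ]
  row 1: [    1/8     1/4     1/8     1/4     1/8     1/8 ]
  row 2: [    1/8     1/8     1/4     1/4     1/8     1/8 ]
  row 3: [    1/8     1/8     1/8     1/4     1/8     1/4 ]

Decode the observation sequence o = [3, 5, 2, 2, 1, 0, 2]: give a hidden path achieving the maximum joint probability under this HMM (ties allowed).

t=0: δ = [6.250e-02, 3.125e-02, 6.250e-02, 3.125e-02]  (obs o_0=3)
t=1: δ = [3.906e-03, 2.930e-03, 2.930e-03, 3.906e-03]  ψ = [0, 2, 0, 0]  (obs o_1=5)
t=2: δ = [3.662e-04, 1.373e-04, 3.662e-04, 1.831e-04]  ψ = [1, 2, 0, 3]  (obs o_2=2)
t=3: δ = [2.289e-05, 1.717e-05, 3.433e-05, 1.144e-05]  ψ = [0, 2, 0, 0]  (obs o_3=2)
t=4: δ = [1.073e-06, 3.219e-06, 1.073e-06, 1.073e-06]  ψ = [1, 2, 0, 2]  (obs o_4=1)
t=5: δ = [2.012e-07, 1.006e-07, 5.029e-08, 5.029e-08]  ψ = [1, 1, 0, 1]  (obs o_5=0)
t=6: δ = [1.257e-08, 3.143e-09, 1.886e-08, 6.286e-09]  ψ = [0, 0, 0, 0]  (obs o_6=2)
backtrack: best end state = 2; path = [2, 1, 0, 2, 1, 0, 2]

path = [2, 1, 0, 2, 1, 0, 2]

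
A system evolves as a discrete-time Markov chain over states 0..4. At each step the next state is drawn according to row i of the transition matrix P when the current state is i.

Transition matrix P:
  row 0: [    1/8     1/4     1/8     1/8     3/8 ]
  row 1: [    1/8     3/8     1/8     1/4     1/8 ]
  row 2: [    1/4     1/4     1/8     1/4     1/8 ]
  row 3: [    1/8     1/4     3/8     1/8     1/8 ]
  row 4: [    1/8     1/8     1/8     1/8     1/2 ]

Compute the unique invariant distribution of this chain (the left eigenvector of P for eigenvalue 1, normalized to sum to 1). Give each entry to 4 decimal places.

π = [0.1462, 0.2488, 0.1693, 0.1773, 0.2585]

Balance equations π_j = Σ_i π_i·P[i][j]:
  π_0 = 1/8·π_0 + 1/8·π_1 + 1/4·π_2 + 1/8·π_3 + 1/8·π_4
  π_1 = 1/4·π_0 + 3/8·π_1 + 1/4·π_2 + 1/4·π_3 + 1/8·π_4
  π_2 = 1/8·π_0 + 1/8·π_1 + 1/8·π_2 + 3/8·π_3 + 1/8·π_4
  π_3 = 1/8·π_0 + 1/4·π_1 + 1/4·π_2 + 1/8·π_3 + 1/8·π_4
  normalize: π_0 + π_1 + π_2 + π_3 + π_4 = 1
Solving the linear system gives exactly π = [423/2894, 360/1447, 245/1447, 513/2894, 374/1447].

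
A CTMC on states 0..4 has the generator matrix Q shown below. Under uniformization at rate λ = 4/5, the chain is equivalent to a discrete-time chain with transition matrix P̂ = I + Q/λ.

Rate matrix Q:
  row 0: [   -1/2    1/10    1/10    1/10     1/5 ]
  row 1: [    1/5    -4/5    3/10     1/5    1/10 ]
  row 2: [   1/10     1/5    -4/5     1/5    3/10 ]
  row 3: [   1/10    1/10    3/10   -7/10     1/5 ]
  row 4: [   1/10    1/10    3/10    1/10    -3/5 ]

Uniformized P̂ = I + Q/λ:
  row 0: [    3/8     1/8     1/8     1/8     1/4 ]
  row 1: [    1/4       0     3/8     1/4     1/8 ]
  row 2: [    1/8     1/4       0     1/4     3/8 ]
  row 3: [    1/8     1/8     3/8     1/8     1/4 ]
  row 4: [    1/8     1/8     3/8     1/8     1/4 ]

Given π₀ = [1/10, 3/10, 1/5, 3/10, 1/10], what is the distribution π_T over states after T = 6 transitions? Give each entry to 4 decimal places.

π = [0.1896, 0.1377, 0.2379, 0.1720, 0.2627]

t=0: π = [0.1000, 0.3000, 0.2000, 0.3000, 0.1000]
t=1: π = [0.1875, 0.1125, 0.2750, 0.1875, 0.2375]
t=2: π = [0.1859, 0.1453, 0.2250, 0.1734, 0.2703]
t=3: π = [0.1896, 0.1350, 0.2441, 0.1713, 0.2600]
t=4: π = [0.1893, 0.1386, 0.2360, 0.1724, 0.2636]
t=5: π = [0.1897, 0.1372, 0.2392, 0.1718, 0.2622]
t=6: π = [0.1896, 0.1377, 0.2379, 0.1720, 0.2627]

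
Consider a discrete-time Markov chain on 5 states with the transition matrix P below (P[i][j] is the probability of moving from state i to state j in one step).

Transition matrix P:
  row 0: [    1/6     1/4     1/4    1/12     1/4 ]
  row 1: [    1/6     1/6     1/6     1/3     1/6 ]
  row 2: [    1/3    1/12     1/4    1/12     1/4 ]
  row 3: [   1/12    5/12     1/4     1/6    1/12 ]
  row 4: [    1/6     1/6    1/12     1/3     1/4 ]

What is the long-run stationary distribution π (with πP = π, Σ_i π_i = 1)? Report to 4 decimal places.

π = [0.1828, 0.2163, 0.1990, 0.2039, 0.1980]

Balance equations π_j = Σ_i π_i·P[i][j]:
  π_0 = 1/6·π_0 + 1/6·π_1 + 1/3·π_2 + 1/12·π_3 + 1/6·π_4
  π_1 = 1/4·π_0 + 1/6·π_1 + 1/12·π_2 + 5/12·π_3 + 1/6·π_4
  π_2 = 1/4·π_0 + 1/6·π_1 + 1/4·π_2 + 1/4·π_3 + 1/12·π_4
  π_3 = 1/12·π_0 + 1/3·π_1 + 1/12·π_2 + 1/6·π_3 + 1/3·π_4
  normalize: π_0 + π_1 + π_2 + π_3 + π_4 = 1
Solving the linear system gives exactly π = [929/5081, 1099/5081, 1011/5081, 1036/5081, 1006/5081].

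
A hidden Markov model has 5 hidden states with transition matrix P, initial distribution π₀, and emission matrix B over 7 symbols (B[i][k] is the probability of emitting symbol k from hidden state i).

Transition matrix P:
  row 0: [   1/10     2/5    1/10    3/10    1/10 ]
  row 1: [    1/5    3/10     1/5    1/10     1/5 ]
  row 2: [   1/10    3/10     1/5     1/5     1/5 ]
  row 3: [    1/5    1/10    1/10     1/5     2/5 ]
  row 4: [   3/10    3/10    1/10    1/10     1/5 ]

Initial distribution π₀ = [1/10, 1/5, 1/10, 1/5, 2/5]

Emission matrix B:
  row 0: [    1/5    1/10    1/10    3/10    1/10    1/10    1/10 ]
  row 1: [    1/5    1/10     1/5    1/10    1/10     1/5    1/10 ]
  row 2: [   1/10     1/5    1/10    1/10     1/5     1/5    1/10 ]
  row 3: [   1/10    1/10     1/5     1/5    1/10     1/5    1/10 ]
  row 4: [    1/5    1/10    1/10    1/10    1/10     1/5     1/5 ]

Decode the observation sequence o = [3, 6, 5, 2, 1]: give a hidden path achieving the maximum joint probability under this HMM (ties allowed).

t=0: δ = [3.000e-02, 2.000e-02, 1.000e-02, 4.000e-02, 4.000e-02]  (obs o_0=3)
t=1: δ = [1.200e-03, 1.200e-03, 4.000e-04, 9.000e-04, 3.200e-03]  ψ = [4, 0, 1, 0, 3]  (obs o_1=6)
t=2: δ = [9.600e-05, 1.920e-04, 6.400e-05, 7.200e-05, 1.280e-04]  ψ = [4, 4, 4, 0, 4]  (obs o_2=5)
t=3: δ = [3.840e-06, 1.152e-05, 3.840e-06, 5.760e-06, 3.840e-06]  ψ = [1, 1, 1, 0, 1]  (obs o_3=2)
t=4: δ = [2.304e-07, 3.456e-07, 4.608e-07, 1.152e-07, 2.304e-07]  ψ = [1, 1, 1, 0, 1]  (obs o_4=1)
backtrack: best end state = 2; path = [3, 4, 1, 1, 2]

path = [3, 4, 1, 1, 2]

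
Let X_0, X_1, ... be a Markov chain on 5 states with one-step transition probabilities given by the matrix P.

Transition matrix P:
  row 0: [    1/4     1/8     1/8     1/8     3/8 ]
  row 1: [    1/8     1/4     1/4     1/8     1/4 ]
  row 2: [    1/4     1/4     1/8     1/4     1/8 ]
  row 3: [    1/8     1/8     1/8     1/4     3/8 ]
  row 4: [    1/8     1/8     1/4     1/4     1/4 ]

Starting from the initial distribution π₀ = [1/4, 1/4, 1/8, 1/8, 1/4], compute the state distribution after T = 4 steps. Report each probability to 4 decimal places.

t=0: π = [0.2500, 0.2500, 0.1250, 0.1250, 0.2500]
t=1: π = [0.1719, 0.1719, 0.1875, 0.1875, 0.2813]
t=2: π = [0.1699, 0.1699, 0.1816, 0.2070, 0.2715]
t=3: π = [0.1689, 0.1689, 0.1802, 0.2075, 0.2744]
t=4: π = [0.1686, 0.1686, 0.1804, 0.2078, 0.2745]

π = [0.1686, 0.1686, 0.1804, 0.2078, 0.2745]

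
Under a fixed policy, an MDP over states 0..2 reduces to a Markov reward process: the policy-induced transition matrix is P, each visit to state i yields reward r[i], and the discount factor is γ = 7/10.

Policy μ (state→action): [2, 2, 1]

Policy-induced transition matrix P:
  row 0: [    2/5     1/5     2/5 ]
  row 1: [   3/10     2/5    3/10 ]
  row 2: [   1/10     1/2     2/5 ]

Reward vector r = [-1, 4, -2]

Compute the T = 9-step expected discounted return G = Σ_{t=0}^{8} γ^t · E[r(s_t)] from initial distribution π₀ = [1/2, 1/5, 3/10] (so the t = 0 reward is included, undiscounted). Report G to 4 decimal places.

t=0: π = [0.5000, 0.2000, 0.3000], E[r] = -0.3000, γ^t·E[r] = -0.300000, running G = -0.300000
t=1: π = [0.2900, 0.3300, 0.3800], E[r] = 0.2700, γ^t·E[r] = 0.189000, running G = -0.111000
t=2: π = [0.2530, 0.3800, 0.3670], E[r] = 0.5330, γ^t·E[r] = 0.261170, running G = 0.150170
t=3: π = [0.2519, 0.3861, 0.3620], E[r] = 0.5685, γ^t·E[r] = 0.194996, running G = 0.345166
t=4: π = [0.2528, 0.3858, 0.3614], E[r] = 0.5677, γ^t·E[r] = 0.136307, running G = 0.481473
t=5: π = [0.2530, 0.3856, 0.3614], E[r] = 0.5665, γ^t·E[r] = 0.095209, running G = 0.576682
t=6: π = [0.2530, 0.3855, 0.3614], E[r] = 0.5663, γ^t·E[r] = 0.066621, running G = 0.643303
t=7: π = [0.2530, 0.3855, 0.3614], E[r] = 0.5663, γ^t·E[r] = 0.046634, running G = 0.689937
t=8: π = [0.2530, 0.3855, 0.3614], E[r] = 0.5663, γ^t·E[r] = 0.032644, running G = 0.722581

G = 0.7226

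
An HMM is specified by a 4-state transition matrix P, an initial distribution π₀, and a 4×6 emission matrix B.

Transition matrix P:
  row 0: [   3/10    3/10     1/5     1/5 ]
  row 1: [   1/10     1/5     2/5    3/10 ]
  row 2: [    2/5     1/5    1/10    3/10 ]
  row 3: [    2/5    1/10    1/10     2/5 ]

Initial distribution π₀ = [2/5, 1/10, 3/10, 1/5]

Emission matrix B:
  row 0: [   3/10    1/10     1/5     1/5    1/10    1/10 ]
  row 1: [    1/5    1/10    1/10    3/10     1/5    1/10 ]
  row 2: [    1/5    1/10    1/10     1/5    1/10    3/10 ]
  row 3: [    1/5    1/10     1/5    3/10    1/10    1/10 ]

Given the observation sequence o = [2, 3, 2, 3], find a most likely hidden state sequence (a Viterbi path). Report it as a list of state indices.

path = [0, 1, 3, 3]

t=0: δ = [8.000e-02, 1.000e-02, 3.000e-02, 4.000e-02]  (obs o_0=2)
t=1: δ = [4.800e-03, 7.200e-03, 3.200e-03, 4.800e-03]  ψ = [0, 0, 0, 0]  (obs o_1=3)
t=2: δ = [3.840e-04, 1.440e-04, 2.880e-04, 4.320e-04]  ψ = [3, 0, 1, 1]  (obs o_2=2)
t=3: δ = [3.456e-05, 3.456e-05, 1.536e-05, 5.184e-05]  ψ = [3, 0, 0, 3]  (obs o_3=3)
backtrack: best end state = 3; path = [0, 1, 3, 3]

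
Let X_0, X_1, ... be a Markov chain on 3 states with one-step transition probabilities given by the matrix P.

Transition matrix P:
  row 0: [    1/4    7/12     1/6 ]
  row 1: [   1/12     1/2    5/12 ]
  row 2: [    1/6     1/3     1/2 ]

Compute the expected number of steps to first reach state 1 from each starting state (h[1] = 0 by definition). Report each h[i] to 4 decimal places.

First-step conditioning: h[1] = 0; for i ≠ 1, h[i] = 1 + Σ_k P[i][k]·h[k].
  h[0] = 1 + 1/4·h[0] + 1/6·h[2]
  h[2] = 1 + 1/6·h[0] + 1/2·h[2]
Solving the 2×2 linear system over states ≠ 1 gives exactly h = [48/25, 0, 66/25] (h[1] = 0 is the target).

h = [1.9200, 0.0000, 2.6400]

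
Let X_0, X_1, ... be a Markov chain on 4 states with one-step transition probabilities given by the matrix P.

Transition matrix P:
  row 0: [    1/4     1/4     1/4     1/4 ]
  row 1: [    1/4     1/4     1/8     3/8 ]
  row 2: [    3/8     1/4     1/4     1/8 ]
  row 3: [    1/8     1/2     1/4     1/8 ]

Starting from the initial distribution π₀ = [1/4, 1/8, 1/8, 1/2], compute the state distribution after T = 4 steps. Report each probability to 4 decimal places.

π = [0.2477, 0.3078, 0.2111, 0.2334]

t=0: π = [0.2500, 0.1250, 0.1250, 0.5000]
t=1: π = [0.2031, 0.3750, 0.2344, 0.1875]
t=2: π = [0.2559, 0.2969, 0.2031, 0.2441]
t=3: π = [0.2449, 0.3110, 0.2129, 0.2312]
t=4: π = [0.2477, 0.3078, 0.2111, 0.2334]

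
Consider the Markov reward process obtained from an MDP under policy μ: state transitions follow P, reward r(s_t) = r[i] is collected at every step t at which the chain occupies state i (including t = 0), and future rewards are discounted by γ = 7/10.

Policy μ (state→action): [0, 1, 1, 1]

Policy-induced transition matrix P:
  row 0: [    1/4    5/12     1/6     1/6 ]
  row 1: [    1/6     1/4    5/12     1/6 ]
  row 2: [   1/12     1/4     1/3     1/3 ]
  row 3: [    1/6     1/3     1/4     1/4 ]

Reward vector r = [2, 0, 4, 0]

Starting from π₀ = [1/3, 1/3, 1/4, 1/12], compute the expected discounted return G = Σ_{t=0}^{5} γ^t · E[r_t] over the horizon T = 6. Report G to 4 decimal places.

G = 4.6811

t=0: π = [0.3333, 0.3333, 0.2500, 0.0833], E[r] = 1.6667, γ^t·E[r] = 1.666667, running G = 1.666667
t=1: π = [0.1736, 0.3125, 0.2986, 0.2153], E[r] = 1.5417, γ^t·E[r] = 1.079167, running G = 2.745833
t=2: π = [0.1563, 0.2969, 0.3125, 0.2344], E[r] = 1.5625, γ^t·E[r] = 0.765625, running G = 3.511458
t=3: π = [0.1536, 0.2956, 0.3125, 0.2383], E[r] = 1.5573, γ^t·E[r] = 0.534151, running G = 4.045609
t=4: π = [0.1534, 0.2955, 0.3125, 0.2386], E[r] = 1.5569, γ^t·E[r] = 0.373802, running G = 4.419411
t=5: π = [0.1534, 0.2955, 0.3125, 0.2386], E[r] = 1.5568, γ^t·E[r] = 0.261655, running G = 4.681066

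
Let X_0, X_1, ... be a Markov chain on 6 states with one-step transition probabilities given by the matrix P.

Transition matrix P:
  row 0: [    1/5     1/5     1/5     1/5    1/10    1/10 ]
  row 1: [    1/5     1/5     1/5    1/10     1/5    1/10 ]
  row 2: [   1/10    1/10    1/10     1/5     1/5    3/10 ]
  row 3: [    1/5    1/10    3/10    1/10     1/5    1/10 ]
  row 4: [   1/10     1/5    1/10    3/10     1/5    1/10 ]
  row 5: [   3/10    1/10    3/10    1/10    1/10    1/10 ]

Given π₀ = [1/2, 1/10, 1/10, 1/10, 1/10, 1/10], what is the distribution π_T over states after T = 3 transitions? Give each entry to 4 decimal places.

π = [0.1775, 0.1497, 0.1942, 0.1712, 0.1682, 0.1392]

t=0: π = [0.5000, 0.1000, 0.1000, 0.1000, 0.1000, 0.1000]
t=1: π = [0.1900, 0.1700, 0.2000, 0.1800, 0.1400, 0.1200]
t=2: π = [0.1780, 0.1500, 0.1960, 0.1670, 0.1690, 0.1400]
t=3: π = [0.1775, 0.1497, 0.1942, 0.1712, 0.1682, 0.1392]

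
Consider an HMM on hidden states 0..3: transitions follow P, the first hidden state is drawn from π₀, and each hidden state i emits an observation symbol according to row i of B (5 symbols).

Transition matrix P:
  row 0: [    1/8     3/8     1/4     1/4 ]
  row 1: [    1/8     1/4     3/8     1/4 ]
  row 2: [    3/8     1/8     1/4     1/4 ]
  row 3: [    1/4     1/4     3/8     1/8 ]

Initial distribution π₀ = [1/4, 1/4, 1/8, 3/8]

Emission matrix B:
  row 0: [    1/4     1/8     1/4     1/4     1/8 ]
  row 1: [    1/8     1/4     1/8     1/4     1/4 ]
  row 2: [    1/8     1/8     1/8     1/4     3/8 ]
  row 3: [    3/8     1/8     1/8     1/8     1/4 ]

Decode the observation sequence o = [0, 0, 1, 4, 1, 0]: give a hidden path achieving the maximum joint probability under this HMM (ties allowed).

path = [3, 0, 1, 2, 0, 3]

t=0: δ = [6.250e-02, 3.125e-02, 1.562e-02, 1.406e-01]  (obs o_0=0)
t=1: δ = [8.789e-03, 4.395e-03, 6.592e-03, 6.592e-03]  ψ = [3, 3, 3, 3]  (obs o_1=0)
t=2: δ = [3.090e-04, 8.240e-04, 3.090e-04, 2.747e-04]  ψ = [2, 0, 3, 0]  (obs o_2=1)
t=3: δ = [1.448e-05, 5.150e-05, 1.159e-04, 5.150e-05]  ψ = [2, 1, 1, 1]  (obs o_3=4)
t=4: δ = [5.431e-06, 3.621e-06, 3.621e-06, 3.621e-06]  ψ = [2, 2, 2, 2]  (obs o_4=1)
t=5: δ = [3.395e-07, 2.546e-07, 1.697e-07, 5.092e-07]  ψ = [2, 0, 0, 0]  (obs o_5=0)
backtrack: best end state = 3; path = [3, 0, 1, 2, 0, 3]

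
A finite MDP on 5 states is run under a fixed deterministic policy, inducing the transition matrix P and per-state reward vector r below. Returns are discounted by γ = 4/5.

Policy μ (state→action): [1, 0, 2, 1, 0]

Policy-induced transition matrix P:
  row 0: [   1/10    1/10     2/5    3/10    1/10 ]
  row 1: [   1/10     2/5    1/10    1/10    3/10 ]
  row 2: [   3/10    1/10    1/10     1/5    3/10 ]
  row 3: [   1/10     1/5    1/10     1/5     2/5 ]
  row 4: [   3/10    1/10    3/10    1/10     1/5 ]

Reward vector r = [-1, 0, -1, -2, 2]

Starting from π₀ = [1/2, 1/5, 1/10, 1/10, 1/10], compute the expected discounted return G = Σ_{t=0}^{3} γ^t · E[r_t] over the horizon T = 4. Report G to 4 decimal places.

t=0: π = [0.5000, 0.2000, 0.1000, 0.1000, 0.1000], E[r] = -0.6000, γ^t·E[r] = -0.600000, running G = -0.600000
t=1: π = [0.1400, 0.1700, 0.2700, 0.2200, 0.2000], E[r] = -0.4500, γ^t·E[r] = -0.360000, running G = -0.960000
t=2: π = [0.1940, 0.1730, 0.1820, 0.1770, 0.2740], E[r] = -0.1820, γ^t·E[r] = -0.116480, running G = -1.076480
t=3: π = [0.1912, 0.1696, 0.2130, 0.1747, 0.2515], E[r] = -0.2506, γ^t·E[r] = -0.128307, running G = -1.204787

G = -1.2048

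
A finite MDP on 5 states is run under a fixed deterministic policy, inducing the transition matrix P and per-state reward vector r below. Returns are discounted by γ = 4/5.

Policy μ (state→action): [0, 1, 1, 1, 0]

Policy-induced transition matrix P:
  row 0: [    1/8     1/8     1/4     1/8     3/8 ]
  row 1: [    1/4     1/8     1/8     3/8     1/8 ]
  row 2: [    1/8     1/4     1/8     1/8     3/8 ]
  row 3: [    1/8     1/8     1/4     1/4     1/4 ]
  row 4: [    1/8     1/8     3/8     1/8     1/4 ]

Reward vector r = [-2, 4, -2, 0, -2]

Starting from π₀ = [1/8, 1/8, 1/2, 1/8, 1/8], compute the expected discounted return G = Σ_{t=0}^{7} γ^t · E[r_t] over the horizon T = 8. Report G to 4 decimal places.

G = -3.0892

t=0: π = [0.1250, 0.1250, 0.5000, 0.1250, 0.1250], E[r] = -1.0000, γ^t·E[r] = -1.000000, running G = -1.000000
t=1: π = [0.1406, 0.1875, 0.1875, 0.1719, 0.3125], E[r] = -0.5313, γ^t·E[r] = -0.425000, running G = -1.425000
t=2: π = [0.1484, 0.1484, 0.2422, 0.1934, 0.2676], E[r] = -0.7227, γ^t·E[r] = -0.462500, running G = -1.887500
t=3: π = [0.1436, 0.1553, 0.2346, 0.1863, 0.2803], E[r] = -0.6958, γ^t·E[r] = -0.356250, running G = -2.243750
t=4: π = [0.1444, 0.1543, 0.2363, 0.1871, 0.2779], E[r] = -0.6998, γ^t·E[r] = -0.286650, running G = -2.530400
t=5: π = [0.1443, 0.1545, 0.2359, 0.1870, 0.2783], E[r] = -0.6988, γ^t·E[r] = -0.228995, running G = -2.759395
t=6: π = [0.1443, 0.1545, 0.2360, 0.1870, 0.2782], E[r] = -0.6991, γ^t·E[r] = -0.183255, running G = -2.942650
t=7: π = [0.1443, 0.1545, 0.2360, 0.1870, 0.2782], E[r] = -0.6990, γ^t·E[r] = -0.146595, running G = -3.089244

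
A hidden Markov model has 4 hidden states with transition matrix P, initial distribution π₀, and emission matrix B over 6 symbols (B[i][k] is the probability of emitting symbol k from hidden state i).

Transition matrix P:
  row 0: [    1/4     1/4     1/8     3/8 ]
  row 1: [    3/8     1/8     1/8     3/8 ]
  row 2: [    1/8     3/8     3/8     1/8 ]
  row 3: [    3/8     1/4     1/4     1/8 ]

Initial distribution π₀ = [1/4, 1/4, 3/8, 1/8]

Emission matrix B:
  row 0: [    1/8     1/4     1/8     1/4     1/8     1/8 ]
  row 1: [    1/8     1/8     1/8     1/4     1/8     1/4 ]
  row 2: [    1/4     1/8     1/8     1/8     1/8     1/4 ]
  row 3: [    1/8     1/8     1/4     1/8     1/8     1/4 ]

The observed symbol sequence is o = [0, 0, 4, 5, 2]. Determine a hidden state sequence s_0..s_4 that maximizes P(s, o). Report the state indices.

path = [2, 2, 2, 1, 3]

t=0: δ = [3.125e-02, 3.125e-02, 9.375e-02, 1.562e-02]  (obs o_0=0)
t=1: δ = [1.465e-03, 4.395e-03, 8.789e-03, 1.465e-03]  ψ = [1, 2, 2, 0]  (obs o_1=0)
t=2: δ = [2.060e-04, 4.120e-04, 4.120e-04, 2.060e-04]  ψ = [1, 2, 2, 1]  (obs o_2=4)
t=3: δ = [1.931e-05, 3.862e-05, 3.862e-05, 3.862e-05]  ψ = [1, 2, 2, 1]  (obs o_3=5)
t=4: δ = [1.810e-06, 1.810e-06, 1.810e-06, 3.621e-06]  ψ = [1, 2, 2, 1]  (obs o_4=2)
backtrack: best end state = 3; path = [2, 2, 2, 1, 3]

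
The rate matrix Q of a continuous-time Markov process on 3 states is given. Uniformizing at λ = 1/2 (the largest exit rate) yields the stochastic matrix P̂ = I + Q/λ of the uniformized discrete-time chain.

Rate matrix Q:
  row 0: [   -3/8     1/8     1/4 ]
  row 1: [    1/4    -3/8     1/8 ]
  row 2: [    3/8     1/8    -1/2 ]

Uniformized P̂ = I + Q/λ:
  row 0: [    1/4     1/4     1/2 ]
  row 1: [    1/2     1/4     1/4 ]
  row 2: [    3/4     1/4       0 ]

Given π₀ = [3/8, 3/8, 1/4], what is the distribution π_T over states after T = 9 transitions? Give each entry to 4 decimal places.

t=0: π = [0.3750, 0.3750, 0.2500]
t=1: π = [0.4688, 0.2500, 0.2813]
t=2: π = [0.4531, 0.2500, 0.2969]
t=3: π = [0.4609, 0.2500, 0.2891]
t=4: π = [0.4570, 0.2500, 0.2930]
t=5: π = [0.4590, 0.2500, 0.2910]
t=6: π = [0.4580, 0.2500, 0.2920]
t=7: π = [0.4585, 0.2500, 0.2915]
t=8: π = [0.4583, 0.2500, 0.2917]
t=9: π = [0.4584, 0.2500, 0.2916]

π = [0.4584, 0.2500, 0.2916]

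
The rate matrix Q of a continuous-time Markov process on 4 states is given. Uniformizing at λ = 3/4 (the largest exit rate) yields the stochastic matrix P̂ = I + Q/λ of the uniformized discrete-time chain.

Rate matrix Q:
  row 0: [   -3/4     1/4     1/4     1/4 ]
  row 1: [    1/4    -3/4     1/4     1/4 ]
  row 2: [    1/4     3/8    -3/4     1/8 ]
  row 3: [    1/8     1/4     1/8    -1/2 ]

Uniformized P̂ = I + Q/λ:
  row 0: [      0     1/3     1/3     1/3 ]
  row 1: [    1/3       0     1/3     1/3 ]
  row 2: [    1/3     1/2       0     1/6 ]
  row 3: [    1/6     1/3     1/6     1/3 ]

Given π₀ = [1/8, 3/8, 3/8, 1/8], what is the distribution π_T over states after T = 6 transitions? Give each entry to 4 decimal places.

t=0: π = [0.1250, 0.3750, 0.3750, 0.1250]
t=1: π = [0.2708, 0.2708, 0.1875, 0.2708]
t=2: π = [0.1979, 0.2743, 0.2257, 0.3021]
t=3: π = [0.2170, 0.2795, 0.2078, 0.2957]
t=4: π = [0.2117, 0.2748, 0.2148, 0.2987]
t=5: π = [0.2130, 0.2775, 0.2120, 0.2975]
t=6: π = [0.2128, 0.2761, 0.2131, 0.2980]

π = [0.2128, 0.2761, 0.2131, 0.2980]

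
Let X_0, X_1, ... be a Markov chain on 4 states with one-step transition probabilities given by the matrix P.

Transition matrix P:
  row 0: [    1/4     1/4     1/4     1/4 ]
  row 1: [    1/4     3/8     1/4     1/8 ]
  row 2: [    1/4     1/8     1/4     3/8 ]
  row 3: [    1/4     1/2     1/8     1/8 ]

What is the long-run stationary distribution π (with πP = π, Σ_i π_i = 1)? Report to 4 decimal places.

π = [0.2500, 0.3144, 0.2235, 0.2121]

Balance equations π_j = Σ_i π_i·P[i][j]:
  π_0 = 1/4·π_0 + 1/4·π_1 + 1/4·π_2 + 1/4·π_3
  π_1 = 1/4·π_0 + 3/8·π_1 + 1/8·π_2 + 1/2·π_3
  π_2 = 1/4·π_0 + 1/4·π_1 + 1/4·π_2 + 1/8·π_3
  normalize: π_0 + π_1 + π_2 + π_3 = 1
Solving the linear system gives exactly π = [1/4, 83/264, 59/264, 7/33].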